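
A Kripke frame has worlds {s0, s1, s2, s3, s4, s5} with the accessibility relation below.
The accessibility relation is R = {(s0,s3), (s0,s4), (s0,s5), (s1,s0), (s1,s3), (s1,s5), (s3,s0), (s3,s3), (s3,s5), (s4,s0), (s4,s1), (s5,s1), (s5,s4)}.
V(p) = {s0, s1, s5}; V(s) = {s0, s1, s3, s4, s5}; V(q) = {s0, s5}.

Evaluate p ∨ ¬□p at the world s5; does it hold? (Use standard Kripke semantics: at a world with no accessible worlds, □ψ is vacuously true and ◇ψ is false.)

Recall that □ψ holds at a world iff ψ holds at every accessible world, and ◇ψ holds iff ψ holds at some accessible world.
At s5: p is true, ¬□p is true, so p ∨ ¬□p is true.
  At s5: □p is false, so ¬□p is true.
    At s5: □p requires p at every successor {s1, s4}.
      p fails at s4, so □p is false at s5.

Yes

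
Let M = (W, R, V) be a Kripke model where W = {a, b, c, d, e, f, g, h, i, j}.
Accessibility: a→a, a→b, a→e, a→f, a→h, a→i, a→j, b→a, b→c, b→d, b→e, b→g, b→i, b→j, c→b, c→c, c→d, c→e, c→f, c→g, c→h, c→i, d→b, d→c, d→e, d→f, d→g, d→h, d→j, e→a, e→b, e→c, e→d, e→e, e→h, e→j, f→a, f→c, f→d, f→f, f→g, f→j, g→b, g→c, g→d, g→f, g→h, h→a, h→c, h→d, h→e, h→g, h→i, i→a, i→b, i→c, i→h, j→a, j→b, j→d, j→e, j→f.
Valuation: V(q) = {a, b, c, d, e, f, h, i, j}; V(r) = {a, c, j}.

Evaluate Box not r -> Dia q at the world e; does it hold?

Recall that Box ψ holds at a world iff ψ holds at every accessible world, and Dia ψ holds iff ψ holds at some accessible world.
At e: Box not r is false, Dia q is true, so Box not r -> Dia q is true.
  At e: Box not r requires not r at every successor {a, b, c, d, e, h, j}.
    not r fails at a, so Box not r is false at e.
  At e: Dia q requires q at some successor in {a, b, c, d, e, h, j}.
    q holds at a, so Dia q is true at e.

Yes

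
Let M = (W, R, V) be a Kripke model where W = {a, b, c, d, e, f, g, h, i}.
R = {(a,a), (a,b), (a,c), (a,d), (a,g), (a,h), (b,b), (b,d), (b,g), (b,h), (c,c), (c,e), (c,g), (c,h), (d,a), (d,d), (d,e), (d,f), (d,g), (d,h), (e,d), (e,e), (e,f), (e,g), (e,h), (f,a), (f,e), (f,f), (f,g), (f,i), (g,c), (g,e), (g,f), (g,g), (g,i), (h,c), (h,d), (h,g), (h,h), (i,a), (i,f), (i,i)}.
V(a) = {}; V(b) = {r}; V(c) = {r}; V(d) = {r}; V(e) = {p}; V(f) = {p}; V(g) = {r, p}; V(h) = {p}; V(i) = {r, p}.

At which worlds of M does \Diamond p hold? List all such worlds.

Recall that \Diamond ψ holds at a world iff ψ holds at some accessible world.
Let φ = \Diamond p. Evaluate φ at each world:
  a (successors {a, b, c, d, g, h}): φ is true.
  b (successors {b, d, g, h}): φ is true.
  c (successors {c, e, g, h}): φ is true.
  d (successors {a, d, e, f, g, h}): φ is true.
  e (successors {d, e, f, g, h}): φ is true.
  f (successors {a, e, f, g, i}): φ is true.
  g (successors {c, e, f, g, i}): φ is true.
  h (successors {c, d, g, h}): φ is true.
  i (successors {a, f, i}): φ is true.
For instance, at a:
  At a: \Diamond p requires p at some successor in {a, b, c, d, g, h}.
    p holds at g, so \Diamond p is true at a.
Satisfying worlds: {a, b, c, d, e, f, g, h, i}

a, b, c, d, e, f, g, h, i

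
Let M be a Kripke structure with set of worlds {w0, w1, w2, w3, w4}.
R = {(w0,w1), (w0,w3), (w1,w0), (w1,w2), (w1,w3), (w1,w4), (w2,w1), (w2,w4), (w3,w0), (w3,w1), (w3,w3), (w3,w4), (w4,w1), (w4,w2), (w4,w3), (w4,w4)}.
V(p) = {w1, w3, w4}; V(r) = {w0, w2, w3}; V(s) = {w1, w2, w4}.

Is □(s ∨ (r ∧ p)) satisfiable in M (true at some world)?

Yes

Let φ = □(s ∨ (r ∧ p)). Evaluate φ at each world:
  w0 (successors {w1, w3}): φ is true.
  w1 (successors {w0, w2, w3, w4}): φ is false.
  w2 (successors {w1, w4}): φ is true.
  w3 (successors {w0, w1, w3, w4}): φ is false.
  w4 (successors {w1, w2, w3, w4}): φ is true.
Detail at w0 (witness):
  At w0: □(s ∨ (r ∧ p)) requires s ∨ (r ∧ p) at every successor {w1, w3}.
    At w1: s ∨ (r ∧ p) is true.
    At w3: s ∨ (r ∧ p) is true.
  So □(s ∨ (r ∧ p)) is true at w0.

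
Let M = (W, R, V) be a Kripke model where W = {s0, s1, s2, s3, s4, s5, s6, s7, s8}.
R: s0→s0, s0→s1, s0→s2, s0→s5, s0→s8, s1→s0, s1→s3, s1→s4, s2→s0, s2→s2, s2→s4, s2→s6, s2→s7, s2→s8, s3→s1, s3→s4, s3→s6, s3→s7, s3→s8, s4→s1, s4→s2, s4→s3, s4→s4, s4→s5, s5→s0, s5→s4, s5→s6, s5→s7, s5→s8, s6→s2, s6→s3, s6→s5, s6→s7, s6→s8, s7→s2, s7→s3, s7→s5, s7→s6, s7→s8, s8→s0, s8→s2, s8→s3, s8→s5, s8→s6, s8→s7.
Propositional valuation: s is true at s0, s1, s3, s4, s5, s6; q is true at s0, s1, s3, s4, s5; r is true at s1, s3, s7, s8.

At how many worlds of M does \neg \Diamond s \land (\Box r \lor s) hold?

0

Let φ = \neg \Diamond s \land (\Box r \lor s). Evaluate φ at each world:
  s0 (successors {s0, s1, s2, s5, s8}): φ is false.
  s1 (successors {s0, s3, s4}): φ is false.
  s2 (successors {s0, s2, s4, s6, s7, s8}): φ is false.
  s3 (successors {s1, s4, s6, s7, s8}): φ is false.
  s4 (successors {s1, s2, s3, s4, s5}): φ is false.
  s5 (successors {s0, s4, s6, s7, s8}): φ is false.
  s6 (successors {s2, s3, s5, s7, s8}): φ is false.
  s7 (successors {s2, s3, s5, s6, s8}): φ is false.
  s8 (successors {s0, s2, s3, s5, s6, s7}): φ is false.
For instance, at s2:
  At s2: \neg \Diamond s is false, \Box r \lor s is false, so \neg \Diamond s \land (\Box r \lor s) is false.
    At s2: \Diamond s is true, so \neg \Diamond s is false.
      At s2: \Diamond s requires s at some successor in {s0, s2, s4, s6, s7, s8}.
        s holds at s0, so \Diamond s is true at s2.
    At s2: \Box r is false, s is false, so \Box r \lor s is false.
      At s2: \Box r requires r at every successor {s0, s2, s4, s6, s7, s8}.
        r fails at s0, so \Box r is false at s2.
Satisfying worlds: none.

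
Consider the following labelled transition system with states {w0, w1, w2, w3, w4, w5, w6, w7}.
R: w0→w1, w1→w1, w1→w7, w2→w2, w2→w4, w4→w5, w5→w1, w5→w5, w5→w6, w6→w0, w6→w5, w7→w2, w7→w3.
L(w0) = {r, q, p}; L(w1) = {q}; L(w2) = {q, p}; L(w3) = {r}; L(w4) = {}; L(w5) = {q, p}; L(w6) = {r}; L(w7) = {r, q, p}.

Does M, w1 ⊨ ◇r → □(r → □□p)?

Recall that □ψ holds at a world iff ψ holds at every accessible world, and ◇ψ holds iff ψ holds at some accessible world.
At w1: ◇r is true, □(r → □□p) is false, so ◇r → □(r → □□p) is false.
  At w1: ◇r requires r at some successor in {w1, w7}.
    r holds at w7, so ◇r is true at w1.
  At w1: □(r → □□p) requires r → □□p at every successor {w1, w7}.
    r → □□p fails at w7, so □(r → □□p) is false at w1.
      At w7: r is true, □□p is false, so r → □□p is false.

No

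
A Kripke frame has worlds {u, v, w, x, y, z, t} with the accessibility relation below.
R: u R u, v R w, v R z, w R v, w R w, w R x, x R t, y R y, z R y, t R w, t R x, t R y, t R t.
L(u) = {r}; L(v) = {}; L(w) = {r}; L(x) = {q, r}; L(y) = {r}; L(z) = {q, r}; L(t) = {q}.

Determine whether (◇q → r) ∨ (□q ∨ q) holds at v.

Recall that □ψ holds at a world iff ψ holds at every accessible world, and ◇ψ holds iff ψ holds at some accessible world.
At v: ◇q → r is false, □q ∨ q is false, so (◇q → r) ∨ (□q ∨ q) is false.
  At v: ◇q is true, r is false, so ◇q → r is false.
    At v: ◇q requires q at some successor in {w, z}.
      q holds at z, so ◇q is true at v.
  At v: □q is false, q is false, so □q ∨ q is false.
    At v: □q requires q at every successor {w, z}.
      q fails at w, so □q is false at v.

No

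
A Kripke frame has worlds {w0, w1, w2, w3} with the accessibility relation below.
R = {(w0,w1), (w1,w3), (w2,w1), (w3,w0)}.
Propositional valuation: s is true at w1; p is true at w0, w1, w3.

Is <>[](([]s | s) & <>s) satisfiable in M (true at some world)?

Yes

Let φ = <>[](([]s | s) & <>s). Evaluate φ at each world:
  w0 (successors {w1}): φ is false.
  w1 (successors {w3}): φ is true.
  w2 (successors {w1}): φ is false.
  w3 (successors {w0}): φ is false.
Detail at w1 (witness):
  At w1: <>[](([]s | s) & <>s) requires [](([]s | s) & <>s) at some successor in {w3}.
    [](([]s | s) & <>s) holds at w3, so <>[](([]s | s) & <>s) is true at w1.
      At w3: [](([]s | s) & <>s) requires ([]s | s) & <>s at every successor {w0}.
        At w0: ([]s | s) & <>s is true.
      So [](([]s | s) & <>s) is true at w3.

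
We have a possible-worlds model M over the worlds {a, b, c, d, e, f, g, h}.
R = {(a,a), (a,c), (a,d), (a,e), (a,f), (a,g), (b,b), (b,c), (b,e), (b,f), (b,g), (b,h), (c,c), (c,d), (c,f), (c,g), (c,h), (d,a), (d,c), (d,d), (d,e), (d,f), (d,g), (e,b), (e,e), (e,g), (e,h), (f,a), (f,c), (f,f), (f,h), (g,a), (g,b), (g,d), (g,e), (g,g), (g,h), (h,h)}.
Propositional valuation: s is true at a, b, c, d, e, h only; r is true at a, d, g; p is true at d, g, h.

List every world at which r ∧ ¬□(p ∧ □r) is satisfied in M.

Recall that □ψ holds at a world iff ψ holds at every accessible world, and ◇ψ holds iff ψ holds at some accessible world.
Let φ = r ∧ ¬□(p ∧ □r). Evaluate φ at each world:
  a (successors {a, c, d, e, f, g}): φ is true.
  b (successors {b, c, e, f, g, h}): φ is false.
  c (successors {c, d, f, g, h}): φ is false.
  d (successors {a, c, d, e, f, g}): φ is true.
  e (successors {b, e, g, h}): φ is false.
  f (successors {a, c, f, h}): φ is false.
  g (successors {a, b, d, e, g, h}): φ is true.
  h (successors {h}): φ is false.
For instance, at b:
  At b: r is false, ¬□(p ∧ □r) is true, so r ∧ ¬□(p ∧ □r) is false.
    At b: □(p ∧ □r) is false, so ¬□(p ∧ □r) is true.
      At b: □(p ∧ □r) requires p ∧ □r at every successor {b, c, e, f, g, h}.
        p ∧ □r fails at b, so □(p ∧ □r) is false at b.
Satisfying worlds: {a, d, g}

a, d, g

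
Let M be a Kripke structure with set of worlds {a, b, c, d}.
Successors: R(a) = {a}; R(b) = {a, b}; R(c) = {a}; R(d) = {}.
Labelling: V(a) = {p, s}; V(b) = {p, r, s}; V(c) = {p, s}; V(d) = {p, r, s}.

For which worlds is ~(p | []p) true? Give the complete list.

Recall that []ψ holds at a world iff ψ holds at every accessible world, and <>ψ holds iff ψ holds at some accessible world.
Let φ = ~(p | []p). Evaluate φ at each world:
  a (successors {a}): φ is false.
  b (successors {a, b}): φ is false.
  c (successors {a}): φ is false.
  d (successors ∅): φ is false.
For instance, at b:
  At b: p | []p is true, so ~(p | []p) is false.
    At b: p is true, []p is true, so p | []p is true.
      At b: []p requires p at every successor {a, b}.
        At a: p is true.
        At b: p is true.
      So []p is true at b.
Satisfying worlds: none.

none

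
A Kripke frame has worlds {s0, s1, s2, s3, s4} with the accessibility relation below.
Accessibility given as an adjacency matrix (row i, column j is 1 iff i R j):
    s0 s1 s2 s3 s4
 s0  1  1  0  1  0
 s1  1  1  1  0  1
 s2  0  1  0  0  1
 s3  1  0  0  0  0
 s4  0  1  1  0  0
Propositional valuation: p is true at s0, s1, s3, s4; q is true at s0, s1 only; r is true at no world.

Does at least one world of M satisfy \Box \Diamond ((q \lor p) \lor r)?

Yes

Let φ = \Box \Diamond ((q \lor p) \lor r). Evaluate φ at each world:
  s0 (successors {s0, s1, s3}): φ is true.
  s1 (successors {s0, s1, s2, s4}): φ is true.
  s2 (successors {s1, s4}): φ is true.
  s3 (successors {s0}): φ is true.
  s4 (successors {s1, s2}): φ is true.
Detail at s0 (witness):
  At s0: \Box \Diamond ((q \lor p) \lor r) requires \Diamond ((q \lor p) \lor r) at every successor {s0, s1, s3}.
      At s0: \Diamond ((q \lor p) \lor r) requires (q \lor p) \lor r at some successor in {s0, s1, s3}.
        (q \lor p) \lor r holds at s0, so \Diamond ((q \lor p) \lor r) is true at s0.
      At s1: \Diamond ((q \lor p) \lor r) requires (q \lor p) \lor r at some successor in {s0, s1, s2, s4}.
        (q \lor p) \lor r holds at s0, so \Diamond ((q \lor p) \lor r) is true at s1.
      At s3: \Diamond ((q \lor p) \lor r) requires (q \lor p) \lor r at some successor in {s0}.
        (q \lor p) \lor r holds at s0, so \Diamond ((q \lor p) \lor r) is true at s3.
  So \Box \Diamond ((q \lor p) \lor r) is true at s0.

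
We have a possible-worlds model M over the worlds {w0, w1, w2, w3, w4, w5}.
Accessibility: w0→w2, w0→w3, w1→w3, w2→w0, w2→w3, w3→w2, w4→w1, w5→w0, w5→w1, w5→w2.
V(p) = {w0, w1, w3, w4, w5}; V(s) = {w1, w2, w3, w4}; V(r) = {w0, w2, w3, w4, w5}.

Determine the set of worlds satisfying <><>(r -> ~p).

Let φ = <><>(r -> ~p). Evaluate φ at each world:
  w0 (successors {w2, w3}): φ is true.
  w1 (successors {w3}): φ is true.
  w2 (successors {w0, w3}): φ is true.
  w3 (successors {w2}): φ is false.
  w4 (successors {w1}): φ is false.
  w5 (successors {w0, w1, w2}): φ is true.
For instance, at w1:
  At w1: <><>(r -> ~p) requires <>(r -> ~p) at some successor in {w3}.
    <>(r -> ~p) holds at w3, so <><>(r -> ~p) is true at w1.
      At w3: <>(r -> ~p) requires r -> ~p at some successor in {w2}.
        r -> ~p holds at w2, so <>(r -> ~p) is true at w3.
Satisfying worlds: {w0, w1, w2, w5}

w0, w1, w2, w5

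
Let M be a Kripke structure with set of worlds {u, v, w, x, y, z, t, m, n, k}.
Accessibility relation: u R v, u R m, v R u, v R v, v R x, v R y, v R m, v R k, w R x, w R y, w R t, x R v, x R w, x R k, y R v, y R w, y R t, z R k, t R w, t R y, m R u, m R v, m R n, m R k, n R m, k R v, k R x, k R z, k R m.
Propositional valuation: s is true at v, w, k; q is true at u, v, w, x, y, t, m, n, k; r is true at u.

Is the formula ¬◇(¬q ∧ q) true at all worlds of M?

Recall that ◇ψ holds at a world iff ψ holds at some accessible world.
Let φ = ¬◇(¬q ∧ q). Evaluate φ at each world:
  u (successors {v, m}): φ is true.
  v (successors {u, v, x, y, m, k}): φ is true.
  w (successors {x, y, t}): φ is true.
  x (successors {v, w, k}): φ is true.
  y (successors {v, w, t}): φ is true.
  z (successors {k}): φ is true.
  t (successors {w, y}): φ is true.
  m (successors {u, v, n, k}): φ is true.
  n (successors {m}): φ is true.
  k (successors {v, x, z, m}): φ is true.
For instance, at x:
  At x: ◇(¬q ∧ q) is false, so ¬◇(¬q ∧ q) is true.
    At x: ◇(¬q ∧ q) requires ¬q ∧ q at some successor in {v, w, k}.
      At v: ¬q ∧ q is false.
      At w: ¬q ∧ q is false.
      At k: ¬q ∧ q is false.
    So ◇(¬q ∧ q) is false at x.

Yes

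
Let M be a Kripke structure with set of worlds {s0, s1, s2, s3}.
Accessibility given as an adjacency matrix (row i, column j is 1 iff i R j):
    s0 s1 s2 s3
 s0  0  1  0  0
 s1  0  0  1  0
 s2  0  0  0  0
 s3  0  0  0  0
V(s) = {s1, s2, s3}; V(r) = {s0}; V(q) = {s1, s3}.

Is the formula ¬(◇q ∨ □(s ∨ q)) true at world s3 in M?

Recall that □ψ holds at a world iff ψ holds at every accessible world, and ◇ψ holds iff ψ holds at some accessible world.
At s3: ◇q ∨ □(s ∨ q) is true, so ¬(◇q ∨ □(s ∨ q)) is false.
  At s3: ◇q is false, □(s ∨ q) is true, so ◇q ∨ □(s ∨ q) is true.
    At s3: no accessible worlds, so ◇q is false.
    At s3: no accessible worlds, so □(s ∨ q) holds vacuously.

No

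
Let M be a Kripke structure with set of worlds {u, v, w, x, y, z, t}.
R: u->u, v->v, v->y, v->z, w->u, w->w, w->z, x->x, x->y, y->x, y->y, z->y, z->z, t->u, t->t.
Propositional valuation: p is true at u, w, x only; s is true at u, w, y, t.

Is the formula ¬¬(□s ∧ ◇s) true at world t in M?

Yes

At t: ¬(□s ∧ ◇s) is false, so ¬¬(□s ∧ ◇s) is true.
  At t: □s ∧ ◇s is true, so ¬(□s ∧ ◇s) is false.
    At t: □s is true, ◇s is true, so □s ∧ ◇s is true.
      At t: □s requires s at every successor {u, t}.
        At u: s is true.
        At t: s is true.
      So □s is true at t.
      At t: ◇s requires s at some successor in {u, t}.
        s holds at u, so ◇s is true at t.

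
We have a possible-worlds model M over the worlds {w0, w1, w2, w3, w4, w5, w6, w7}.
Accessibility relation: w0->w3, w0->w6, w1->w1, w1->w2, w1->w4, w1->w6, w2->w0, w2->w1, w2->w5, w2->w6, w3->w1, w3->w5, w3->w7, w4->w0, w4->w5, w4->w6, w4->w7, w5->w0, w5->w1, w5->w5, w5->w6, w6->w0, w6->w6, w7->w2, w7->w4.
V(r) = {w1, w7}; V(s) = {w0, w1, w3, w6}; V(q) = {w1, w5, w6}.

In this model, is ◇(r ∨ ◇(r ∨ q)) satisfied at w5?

Yes

At w5: ◇(r ∨ ◇(r ∨ q)) requires r ∨ ◇(r ∨ q) at some successor in {w0, w1, w5, w6}.
  r ∨ ◇(r ∨ q) holds at w0, so ◇(r ∨ ◇(r ∨ q)) is true at w5.
    At w0: r is false, ◇(r ∨ q) is true, so r ∨ ◇(r ∨ q) is true.
      At w0: ◇(r ∨ q) requires r ∨ q at some successor in {w3, w6}.
        r ∨ q holds at w6, so ◇(r ∨ q) is true at w0.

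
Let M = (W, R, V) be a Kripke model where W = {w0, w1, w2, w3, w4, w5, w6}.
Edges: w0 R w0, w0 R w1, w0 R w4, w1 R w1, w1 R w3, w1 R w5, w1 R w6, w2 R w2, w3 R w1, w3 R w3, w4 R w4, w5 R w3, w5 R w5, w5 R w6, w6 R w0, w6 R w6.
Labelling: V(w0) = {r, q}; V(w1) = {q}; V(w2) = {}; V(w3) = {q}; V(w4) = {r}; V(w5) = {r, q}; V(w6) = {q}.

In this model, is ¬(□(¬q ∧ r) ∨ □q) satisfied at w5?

No

At w5: □(¬q ∧ r) ∨ □q is true, so ¬(□(¬q ∧ r) ∨ □q) is false.
  At w5: □(¬q ∧ r) is false, □q is true, so □(¬q ∧ r) ∨ □q is true.
    At w5: □(¬q ∧ r) requires ¬q ∧ r at every successor {w3, w5, w6}.
      ¬q ∧ r fails at w3, so □(¬q ∧ r) is false at w5.
    At w5: □q requires q at every successor {w3, w5, w6}.
      At w3: q is true.
      At w5: q is true.
      At w6: q is true.
    So □q is true at w5.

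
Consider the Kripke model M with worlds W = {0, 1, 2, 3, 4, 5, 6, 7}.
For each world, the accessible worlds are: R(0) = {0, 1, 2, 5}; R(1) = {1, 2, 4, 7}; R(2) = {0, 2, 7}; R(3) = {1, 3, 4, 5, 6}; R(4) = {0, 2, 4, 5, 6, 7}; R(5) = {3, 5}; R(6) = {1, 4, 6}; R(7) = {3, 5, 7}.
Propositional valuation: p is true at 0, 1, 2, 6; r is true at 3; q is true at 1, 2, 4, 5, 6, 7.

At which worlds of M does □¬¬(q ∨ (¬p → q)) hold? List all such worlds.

0, 1, 2, 4, 6

Let φ = □¬¬(q ∨ (¬p → q)). Evaluate φ at each world:
  0 (successors {0, 1, 2, 5}): φ is true.
  1 (successors {1, 2, 4, 7}): φ is true.
  2 (successors {0, 2, 7}): φ is true.
  3 (successors {1, 3, 4, 5, 6}): φ is false.
  4 (successors {0, 2, 4, 5, 6, 7}): φ is true.
  5 (successors {3, 5}): φ is false.
  6 (successors {1, 4, 6}): φ is true.
  7 (successors {3, 5, 7}): φ is false.
For instance, at 5:
  At 5: □¬¬(q ∨ (¬p → q)) requires ¬¬(q ∨ (¬p → q)) at every successor {3, 5}.
    ¬¬(q ∨ (¬p → q)) fails at 3, so □¬¬(q ∨ (¬p → q)) is false at 5.
Satisfying worlds: {0, 1, 2, 4, 6}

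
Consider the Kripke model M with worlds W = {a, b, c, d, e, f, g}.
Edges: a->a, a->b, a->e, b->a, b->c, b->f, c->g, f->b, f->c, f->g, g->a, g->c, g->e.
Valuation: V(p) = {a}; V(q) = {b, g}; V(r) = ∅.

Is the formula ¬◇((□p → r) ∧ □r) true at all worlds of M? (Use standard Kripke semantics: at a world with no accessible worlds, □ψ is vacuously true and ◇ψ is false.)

Let φ = ¬◇((□p → r) ∧ □r). Evaluate φ at each world:
  a (successors {a, b, e}): φ is true.
  b (successors {a, c, f}): φ is true.
  c (successors {g}): φ is true.
  d (successors ∅): φ is true.
  e (successors ∅): φ is true.
  f (successors {b, c, g}): φ is true.
  g (successors {a, c, e}): φ is true.
For instance, at g:
  At g: ◇((□p → r) ∧ □r) is false, so ¬◇((□p → r) ∧ □r) is true.
    At g: ◇((□p → r) ∧ □r) requires (□p → r) ∧ □r at some successor in {a, c, e}.
      At a: (□p → r) ∧ □r is false.
      At c: (□p → r) ∧ □r is false.
      At e: (□p → r) ∧ □r is false.
    So ◇((□p → r) ∧ □r) is false at g.

Yes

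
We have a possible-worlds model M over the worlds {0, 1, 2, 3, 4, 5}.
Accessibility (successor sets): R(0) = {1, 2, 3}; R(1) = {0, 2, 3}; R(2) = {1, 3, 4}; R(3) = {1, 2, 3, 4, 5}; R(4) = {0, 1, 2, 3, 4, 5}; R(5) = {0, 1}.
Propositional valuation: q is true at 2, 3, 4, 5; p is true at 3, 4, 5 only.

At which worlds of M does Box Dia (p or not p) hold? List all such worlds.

0, 1, 2, 3, 4, 5

Recall that Box ψ holds at a world iff ψ holds at every accessible world, and Dia ψ holds iff ψ holds at some accessible world.
Let φ = Box Dia (p or not p). Evaluate φ at each world:
  0 (successors {1, 2, 3}): φ is true.
  1 (successors {0, 2, 3}): φ is true.
  2 (successors {1, 3, 4}): φ is true.
  3 (successors {1, 2, 3, 4, 5}): φ is true.
  4 (successors {0, 1, 2, 3, 4, 5}): φ is true.
  5 (successors {0, 1}): φ is true.
For instance, at 4:
  At 4: Box Dia (p or not p) requires Dia (p or not p) at every successor {0, 1, 2, 3, 4, 5}.
    At 0: Dia (p or not p) is true.
    At 1: Dia (p or not p) is true.
    At 2: Dia (p or not p) is true.
    At 3: Dia (p or not p) is true.
    At 4: Dia (p or not p) is true.
    At 5: Dia (p or not p) is true.
  So Box Dia (p or not p) is true at 4.
Satisfying worlds: {0, 1, 2, 3, 4, 5}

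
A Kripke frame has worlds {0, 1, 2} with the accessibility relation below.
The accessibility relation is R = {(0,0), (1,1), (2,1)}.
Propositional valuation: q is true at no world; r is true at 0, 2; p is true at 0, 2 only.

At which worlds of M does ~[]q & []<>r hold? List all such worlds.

Recall that []ψ holds at a world iff ψ holds at every accessible world, and <>ψ holds iff ψ holds at some accessible world.
Let φ = ~[]q & []<>r. Evaluate φ at each world:
  0 (successors {0}): φ is true.
  1 (successors {1}): φ is false.
  2 (successors {1}): φ is false.
For instance, at 0:
  At 0: ~[]q is true, []<>r is true, so ~[]q & []<>r is true.
    At 0: []q is false, so ~[]q is true.
      At 0: []q requires q at every successor {0}.
        q fails at 0, so []q is false at 0.
    At 0: []<>r requires <>r at every successor {0}.
      At 0: <>r is true.
    So []<>r is true at 0.
Satisfying worlds: {0}

0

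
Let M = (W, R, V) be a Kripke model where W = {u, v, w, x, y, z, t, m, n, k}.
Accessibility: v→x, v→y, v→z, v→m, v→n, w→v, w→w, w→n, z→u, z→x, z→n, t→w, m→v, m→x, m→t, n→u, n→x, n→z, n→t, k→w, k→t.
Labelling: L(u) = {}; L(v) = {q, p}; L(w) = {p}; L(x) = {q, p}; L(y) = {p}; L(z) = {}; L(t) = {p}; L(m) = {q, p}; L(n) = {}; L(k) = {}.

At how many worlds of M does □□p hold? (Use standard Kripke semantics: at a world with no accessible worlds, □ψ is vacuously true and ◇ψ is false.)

3

Recall that □ψ holds at a world iff ψ holds at every accessible world, and ◇ψ holds iff ψ holds at some accessible world.
Let φ = □□p. Evaluate φ at each world:
  u (successors ∅): φ is true.
  v (successors {x, y, z, m, n}): φ is false.
  w (successors {v, w, n}): φ is false.
  x (successors ∅): φ is true.
  y (successors ∅): φ is true.
  z (successors {u, x, n}): φ is false.
  t (successors {w}): φ is false.
  m (successors {v, x, t}): φ is false.
  n (successors {u, x, z, t}): φ is false.
  k (successors {w, t}): φ is false.
For instance, at m:
  At m: □□p requires □p at every successor {v, x, t}.
    □p fails at v, so □□p is false at m.
      At v: □p requires p at every successor {x, y, z, m, n}.
        p fails at z, so □p is false at v.
Satisfying worlds: {u, x, y}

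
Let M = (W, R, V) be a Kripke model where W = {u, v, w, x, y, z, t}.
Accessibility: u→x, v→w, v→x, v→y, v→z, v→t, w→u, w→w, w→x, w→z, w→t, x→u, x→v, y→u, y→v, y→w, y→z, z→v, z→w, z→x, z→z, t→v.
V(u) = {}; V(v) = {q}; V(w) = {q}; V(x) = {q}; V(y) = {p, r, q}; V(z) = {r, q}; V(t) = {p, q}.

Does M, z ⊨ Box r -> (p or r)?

Yes

At z: Box r is false, p or r is true, so Box r -> (p or r) is true.
  At z: Box r requires r at every successor {v, w, x, z}.
    r fails at v, so Box r is false at z.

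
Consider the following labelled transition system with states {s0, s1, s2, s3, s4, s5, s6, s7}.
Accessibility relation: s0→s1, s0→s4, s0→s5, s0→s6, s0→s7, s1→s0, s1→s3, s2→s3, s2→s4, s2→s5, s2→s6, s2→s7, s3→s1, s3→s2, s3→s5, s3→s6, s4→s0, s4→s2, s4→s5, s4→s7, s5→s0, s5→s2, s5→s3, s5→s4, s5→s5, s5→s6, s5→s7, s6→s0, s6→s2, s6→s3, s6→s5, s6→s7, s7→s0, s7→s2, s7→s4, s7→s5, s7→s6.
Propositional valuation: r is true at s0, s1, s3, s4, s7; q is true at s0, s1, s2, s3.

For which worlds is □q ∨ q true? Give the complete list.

Let φ = □q ∨ q. Evaluate φ at each world:
  s0 (successors {s1, s4, s5, s6, s7}): φ is true.
  s1 (successors {s0, s3}): φ is true.
  s2 (successors {s3, s4, s5, s6, s7}): φ is true.
  s3 (successors {s1, s2, s5, s6}): φ is true.
  s4 (successors {s0, s2, s5, s7}): φ is false.
  s5 (successors {s0, s2, s3, s4, s5, s6, s7}): φ is false.
  s6 (successors {s0, s2, s3, s5, s7}): φ is false.
  s7 (successors {s0, s2, s4, s5, s6}): φ is false.
For instance, at s2:
  At s2: □q is false, q is true, so □q ∨ q is true.
    At s2: □q requires q at every successor {s3, s4, s5, s6, s7}.
      q fails at s4, so □q is false at s2.
Satisfying worlds: {s0, s1, s2, s3}

s0, s1, s2, s3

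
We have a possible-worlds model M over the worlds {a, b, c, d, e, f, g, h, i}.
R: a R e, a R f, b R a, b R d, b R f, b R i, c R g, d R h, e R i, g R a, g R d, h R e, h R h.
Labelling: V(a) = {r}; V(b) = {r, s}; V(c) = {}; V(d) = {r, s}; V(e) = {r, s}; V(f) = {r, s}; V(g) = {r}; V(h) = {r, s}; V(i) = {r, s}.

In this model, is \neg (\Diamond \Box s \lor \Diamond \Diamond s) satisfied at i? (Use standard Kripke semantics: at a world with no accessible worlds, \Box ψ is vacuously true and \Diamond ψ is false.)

Yes

At i: \Diamond \Box s \lor \Diamond \Diamond s is false, so \neg (\Diamond \Box s \lor \Diamond \Diamond s) is true.
  At i: \Diamond \Box s is false, \Diamond \Diamond s is false, so \Diamond \Box s \lor \Diamond \Diamond s is false.
    At i: no accessible worlds, so \Diamond \Box s is false.
    At i: no accessible worlds, so \Diamond \Diamond s is false.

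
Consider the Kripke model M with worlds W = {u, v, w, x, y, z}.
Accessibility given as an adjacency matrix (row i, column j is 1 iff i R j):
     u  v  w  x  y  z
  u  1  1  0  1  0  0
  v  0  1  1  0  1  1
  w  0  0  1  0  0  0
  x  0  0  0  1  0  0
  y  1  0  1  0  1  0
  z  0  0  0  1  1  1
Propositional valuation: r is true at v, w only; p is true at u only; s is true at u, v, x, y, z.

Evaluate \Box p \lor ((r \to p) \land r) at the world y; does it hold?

At y: \Box p is false, (r \to p) \land r is false, so \Box p \lor ((r \to p) \land r) is false.
  At y: \Box p requires p at every successor {u, w, y}.
    p fails at w, so \Box p is false at y.

No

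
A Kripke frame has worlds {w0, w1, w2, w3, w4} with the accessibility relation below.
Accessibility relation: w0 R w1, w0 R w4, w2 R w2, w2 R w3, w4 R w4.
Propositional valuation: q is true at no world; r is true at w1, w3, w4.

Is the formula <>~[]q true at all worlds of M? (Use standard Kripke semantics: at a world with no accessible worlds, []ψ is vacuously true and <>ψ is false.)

No

Let φ = <>~[]q. Evaluate φ at each world:
  w0 (successors {w1, w4}): φ is true.
  w1 (successors ∅): φ is false.
  w2 (successors {w2, w3}): φ is true.
  w3 (successors ∅): φ is false.
  w4 (successors {w4}): φ is true.
Detail at w1 (counterexample):
  At w1: no accessible worlds, so <>~[]q is false.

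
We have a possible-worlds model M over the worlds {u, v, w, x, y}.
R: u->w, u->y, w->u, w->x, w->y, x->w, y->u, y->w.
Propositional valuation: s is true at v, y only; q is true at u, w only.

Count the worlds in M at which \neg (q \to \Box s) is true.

2

Let φ = \neg (q \to \Box s). Evaluate φ at each world:
  u (successors {w, y}): φ is true.
  v (successors ∅): φ is false.
  w (successors {u, x, y}): φ is true.
  x (successors {w}): φ is false.
  y (successors {u, w}): φ is false.
For instance, at x:
  At x: q \to \Box s is true, so \neg (q \to \Box s) is false.
    At x: q is false, \Box s is false, so q \to \Box s is true.
      At x: \Box s requires s at every successor {w}.
        s fails at w, so \Box s is false at x.
Satisfying worlds: {u, w}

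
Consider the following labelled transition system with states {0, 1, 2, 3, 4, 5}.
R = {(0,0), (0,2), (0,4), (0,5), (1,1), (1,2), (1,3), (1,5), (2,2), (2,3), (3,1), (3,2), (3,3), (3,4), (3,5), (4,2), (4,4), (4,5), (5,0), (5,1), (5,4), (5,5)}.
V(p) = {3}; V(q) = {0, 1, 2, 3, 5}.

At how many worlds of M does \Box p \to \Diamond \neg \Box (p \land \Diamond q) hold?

Let φ = \Box p \to \Diamond \neg \Box (p \land \Diamond q). Evaluate φ at each world:
  0 (successors {0, 2, 4, 5}): φ is true.
  1 (successors {1, 2, 3, 5}): φ is true.
  2 (successors {2, 3}): φ is true.
  3 (successors {1, 2, 3, 4, 5}): φ is true.
  4 (successors {2, 4, 5}): φ is true.
  5 (successors {0, 1, 4, 5}): φ is true.
For instance, at 4:
  At 4: \Box p is false, \Diamond \neg \Box (p \land \Diamond q) is true, so \Box p \to \Diamond \neg \Box (p \land \Diamond q) is true.
    At 4: \Box p requires p at every successor {2, 4, 5}.
      p fails at 2, so \Box p is false at 4.
    At 4: \Diamond \neg \Box (p \land \Diamond q) requires \neg \Box (p \land \Diamond q) at some successor in {2, 4, 5}.
      \neg \Box (p \land \Diamond q) holds at 2, so \Diamond \neg \Box (p \land \Diamond q) is true at 4.
Satisfying worlds: {0, 1, 2, 3, 4, 5}

6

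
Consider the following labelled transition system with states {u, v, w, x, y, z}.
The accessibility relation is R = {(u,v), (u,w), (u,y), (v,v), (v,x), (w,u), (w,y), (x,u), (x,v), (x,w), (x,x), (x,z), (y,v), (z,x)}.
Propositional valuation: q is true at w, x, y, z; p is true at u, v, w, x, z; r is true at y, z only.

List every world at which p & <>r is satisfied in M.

u, w, x

Let φ = p & <>r. Evaluate φ at each world:
  u (successors {v, w, y}): φ is true.
  v (successors {v, x}): φ is false.
  w (successors {u, y}): φ is true.
  x (successors {u, v, w, x, z}): φ is true.
  y (successors {v}): φ is false.
  z (successors {x}): φ is false.
For instance, at v:
  At v: p is true, <>r is false, so p & <>r is false.
    At v: <>r requires r at some successor in {v, x}.
      At v: r is false.
      At x: r is false.
    So <>r is false at v.
Satisfying worlds: {u, w, x}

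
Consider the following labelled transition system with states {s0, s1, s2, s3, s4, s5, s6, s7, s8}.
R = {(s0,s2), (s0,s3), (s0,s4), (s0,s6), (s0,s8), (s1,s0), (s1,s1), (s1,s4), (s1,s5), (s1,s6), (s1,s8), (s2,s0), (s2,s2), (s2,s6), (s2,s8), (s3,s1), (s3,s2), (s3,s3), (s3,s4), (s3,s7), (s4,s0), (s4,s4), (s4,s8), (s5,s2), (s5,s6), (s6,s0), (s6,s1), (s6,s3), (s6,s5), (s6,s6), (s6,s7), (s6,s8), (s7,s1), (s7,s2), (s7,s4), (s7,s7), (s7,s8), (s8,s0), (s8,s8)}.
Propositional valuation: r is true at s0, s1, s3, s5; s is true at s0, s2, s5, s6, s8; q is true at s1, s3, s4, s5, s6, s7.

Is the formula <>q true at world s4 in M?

Yes

At s4: <>q requires q at some successor in {s0, s4, s8}.
  q holds at s4, so <>q is true at s4.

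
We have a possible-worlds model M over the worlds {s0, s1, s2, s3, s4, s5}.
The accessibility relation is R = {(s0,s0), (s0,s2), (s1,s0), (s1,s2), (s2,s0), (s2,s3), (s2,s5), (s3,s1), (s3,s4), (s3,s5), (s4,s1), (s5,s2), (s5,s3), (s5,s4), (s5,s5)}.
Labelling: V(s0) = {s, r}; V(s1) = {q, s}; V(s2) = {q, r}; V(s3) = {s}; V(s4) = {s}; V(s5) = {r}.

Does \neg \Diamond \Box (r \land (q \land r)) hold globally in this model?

Yes

Recall that \Box ψ holds at a world iff ψ holds at every accessible world, and \Diamond ψ holds iff ψ holds at some accessible world.
Let φ = \neg \Diamond \Box (r \land (q \land r)). Evaluate φ at each world:
  s0 (successors {s0, s2}): φ is true.
  s1 (successors {s0, s2}): φ is true.
  s2 (successors {s0, s3, s5}): φ is true.
  s3 (successors {s1, s4, s5}): φ is true.
  s4 (successors {s1}): φ is true.
  s5 (successors {s2, s3, s4, s5}): φ is true.
For instance, at s5:
  At s5: \Diamond \Box (r \land (q \land r)) is false, so \neg \Diamond \Box (r \land (q \land r)) is true.
    At s5: \Diamond \Box (r \land (q \land r)) requires \Box (r \land (q \land r)) at some successor in {s2, s3, s4, s5}.
      At s2: \Box (r \land (q \land r)) is false.
      At s3: \Box (r \land (q \land r)) is false.
      At s4: \Box (r \land (q \land r)) is false.
      At s5: \Box (r \land (q \land r)) is false.
    So \Diamond \Box (r \land (q \land r)) is false at s5.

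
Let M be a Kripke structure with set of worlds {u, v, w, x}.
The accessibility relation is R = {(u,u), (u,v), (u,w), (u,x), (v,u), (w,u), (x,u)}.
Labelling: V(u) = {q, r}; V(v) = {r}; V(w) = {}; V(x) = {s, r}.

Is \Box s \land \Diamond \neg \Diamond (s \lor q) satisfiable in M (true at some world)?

Recall that \Box ψ holds at a world iff ψ holds at every accessible world, and \Diamond ψ holds iff ψ holds at some accessible world.
Let φ = \Box s \land \Diamond \neg \Diamond (s \lor q). Evaluate φ at each world:
  u (successors {u, v, w, x}): φ is false.
  v (successors {u}): φ is false.
  w (successors {u}): φ is false.
  x (successors {u}): φ is false.
For instance, at u:
  At u: \Box s is false, \Diamond \neg \Diamond (s \lor q) is false, so \Box s \land \Diamond \neg \Diamond (s \lor q) is false.
    At u: \Box s requires s at every successor {u, v, w, x}.
      s fails at u, so \Box s is false at u.
    At u: \Diamond \neg \Diamond (s \lor q) requires \neg \Diamond (s \lor q) at some successor in {u, v, w, x}.
      At u: \neg \Diamond (s \lor q) is false.
      At v: \neg \Diamond (s \lor q) is false.
      At w: \neg \Diamond (s \lor q) is false.
      At x: \neg \Diamond (s \lor q) is false.
    So \Diamond \neg \Diamond (s \lor q) is false at u.

No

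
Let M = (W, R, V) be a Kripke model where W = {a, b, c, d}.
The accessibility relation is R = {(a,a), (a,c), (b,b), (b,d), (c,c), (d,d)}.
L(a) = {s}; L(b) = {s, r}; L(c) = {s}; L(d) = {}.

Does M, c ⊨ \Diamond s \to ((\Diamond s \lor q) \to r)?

At c: \Diamond s is true, (\Diamond s \lor q) \to r is false, so \Diamond s \to ((\Diamond s \lor q) \to r) is false.
  At c: \Diamond s requires s at some successor in {c}.
    s holds at c, so \Diamond s is true at c.
  At c: \Diamond s \lor q is true, r is false, so (\Diamond s \lor q) \to r is false.
    At c: \Diamond s is true, q is false, so \Diamond s \lor q is true.
      At c: \Diamond s requires s at some successor in {c}.
        s holds at c, so \Diamond s is true at c.

No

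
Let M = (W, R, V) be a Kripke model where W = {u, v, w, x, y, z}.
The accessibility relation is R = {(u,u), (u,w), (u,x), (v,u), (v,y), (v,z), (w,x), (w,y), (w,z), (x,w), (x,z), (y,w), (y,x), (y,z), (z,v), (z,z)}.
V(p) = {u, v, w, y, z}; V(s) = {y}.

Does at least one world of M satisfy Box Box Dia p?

Yes

Recall that Box ψ holds at a world iff ψ holds at every accessible world, and Dia ψ holds iff ψ holds at some accessible world.
Let φ = Box Box Dia p. Evaluate φ at each world:
  u (successors {u, w, x}): φ is true.
  v (successors {u, y, z}): φ is true.
  w (successors {x, y, z}): φ is true.
  x (successors {w, z}): φ is true.
  y (successors {w, x, z}): φ is true.
  z (successors {v, z}): φ is true.
Detail at u (witness):
  At u: Box Box Dia p requires Box Dia p at every successor {u, w, x}.
      At u: Box Dia p requires Dia p at every successor {u, w, x}.
        At u: Dia p is true.
        At w: Dia p is true.
        At x: Dia p is true.
      So Box Dia p is true at u.
      At w: Box Dia p requires Dia p at every successor {x, y, z}.
        At x: Dia p is true.
        At y: Dia p is true.
        At z: Dia p is true.
      So Box Dia p is true at w.
      At x: Box Dia p requires Dia p at every successor {w, z}.
        At w: Dia p is true.
        At z: Dia p is true.
      So Box Dia p is true at x.
  So Box Box Dia p is true at u.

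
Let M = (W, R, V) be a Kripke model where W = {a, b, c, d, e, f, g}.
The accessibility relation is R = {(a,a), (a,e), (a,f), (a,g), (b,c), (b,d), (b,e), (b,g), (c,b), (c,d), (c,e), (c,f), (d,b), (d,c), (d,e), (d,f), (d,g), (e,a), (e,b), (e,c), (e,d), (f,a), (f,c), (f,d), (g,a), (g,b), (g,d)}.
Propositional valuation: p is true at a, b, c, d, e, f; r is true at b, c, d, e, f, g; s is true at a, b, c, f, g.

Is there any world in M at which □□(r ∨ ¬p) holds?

No

Let φ = □□(r ∨ ¬p). Evaluate φ at each world:
  a (successors {a, e, f, g}): φ is false.
  b (successors {c, d, e, g}): φ is false.
  c (successors {b, d, e, f}): φ is false.
  d (successors {b, c, e, f, g}): φ is false.
  e (successors {a, b, c, d}): φ is false.
  f (successors {a, c, d}): φ is false.
  g (successors {a, b, d}): φ is false.
For instance, at d:
  At d: □□(r ∨ ¬p) requires □(r ∨ ¬p) at every successor {b, c, e, f, g}.
    □(r ∨ ¬p) fails at e, so □□(r ∨ ¬p) is false at d.
      At e: □(r ∨ ¬p) requires r ∨ ¬p at every successor {a, b, c, d}.
        r ∨ ¬p fails at a, so □(r ∨ ¬p) is false at e.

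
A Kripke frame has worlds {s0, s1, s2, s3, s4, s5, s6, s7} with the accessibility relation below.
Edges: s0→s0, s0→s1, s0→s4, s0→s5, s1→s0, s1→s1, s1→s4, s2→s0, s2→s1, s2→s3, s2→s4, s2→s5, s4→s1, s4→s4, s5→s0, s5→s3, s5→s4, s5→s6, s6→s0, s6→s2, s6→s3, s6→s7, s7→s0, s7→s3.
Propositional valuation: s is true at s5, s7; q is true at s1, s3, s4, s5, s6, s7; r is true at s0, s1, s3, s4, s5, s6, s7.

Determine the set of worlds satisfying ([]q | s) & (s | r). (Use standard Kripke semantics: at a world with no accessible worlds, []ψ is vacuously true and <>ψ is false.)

Recall that []ψ holds at a world iff ψ holds at every accessible world, and <>ψ holds iff ψ holds at some accessible world.
Let φ = ([]q | s) & (s | r). Evaluate φ at each world:
  s0 (successors {s0, s1, s4, s5}): φ is false.
  s1 (successors {s0, s1, s4}): φ is false.
  s2 (successors {s0, s1, s3, s4, s5}): φ is false.
  s3 (successors ∅): φ is true.
  s4 (successors {s1, s4}): φ is true.
  s5 (successors {s0, s3, s4, s6}): φ is true.
  s6 (successors {s0, s2, s3, s7}): φ is false.
  s7 (successors {s0, s3}): φ is true.
For instance, at s4:
  At s4: []q | s is true, s | r is true, so ([]q | s) & (s | r) is true.
    At s4: []q is true, s is false, so []q | s is true.
      At s4: []q requires q at every successor {s1, s4}.
        At s1: q is true.
        At s4: q is true.
      So []q is true at s4.
Satisfying worlds: {s3, s4, s5, s7}

s3, s4, s5, s7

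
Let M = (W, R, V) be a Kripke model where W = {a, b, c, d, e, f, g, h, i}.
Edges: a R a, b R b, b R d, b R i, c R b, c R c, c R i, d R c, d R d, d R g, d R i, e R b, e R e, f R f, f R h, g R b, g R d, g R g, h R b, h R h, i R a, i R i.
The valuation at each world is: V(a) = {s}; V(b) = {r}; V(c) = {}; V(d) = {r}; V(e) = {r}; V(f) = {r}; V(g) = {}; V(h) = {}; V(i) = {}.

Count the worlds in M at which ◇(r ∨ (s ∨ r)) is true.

9

Recall that ◇ψ holds at a world iff ψ holds at some accessible world.
Let φ = ◇(r ∨ (s ∨ r)). Evaluate φ at each world:
  a (successors {a}): φ is true.
  b (successors {b, d, i}): φ is true.
  c (successors {b, c, i}): φ is true.
  d (successors {c, d, g, i}): φ is true.
  e (successors {b, e}): φ is true.
  f (successors {f, h}): φ is true.
  g (successors {b, d, g}): φ is true.
  h (successors {b, h}): φ is true.
  i (successors {a, i}): φ is true.
For instance, at f:
  At f: ◇(r ∨ (s ∨ r)) requires r ∨ (s ∨ r) at some successor in {f, h}.
    r ∨ (s ∨ r) holds at f, so ◇(r ∨ (s ∨ r)) is true at f.
Satisfying worlds: {a, b, c, d, e, f, g, h, i}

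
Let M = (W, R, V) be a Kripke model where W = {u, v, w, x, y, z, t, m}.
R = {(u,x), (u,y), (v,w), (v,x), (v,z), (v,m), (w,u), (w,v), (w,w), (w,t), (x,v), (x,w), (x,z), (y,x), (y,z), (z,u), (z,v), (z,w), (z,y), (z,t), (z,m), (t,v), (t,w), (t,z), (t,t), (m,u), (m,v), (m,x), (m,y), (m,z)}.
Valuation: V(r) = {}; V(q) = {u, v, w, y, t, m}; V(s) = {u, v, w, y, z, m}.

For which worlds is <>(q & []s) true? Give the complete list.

Let φ = <>(q & []s). Evaluate φ at each world:
  u (successors {x, y}): φ is false.
  v (successors {w, x, z, m}): φ is false.
  w (successors {u, v, w, t}): φ is false.
  x (successors {v, w, z}): φ is false.
  y (successors {x, z}): φ is false.
  z (successors {u, v, w, y, t, m}): φ is false.
  t (successors {v, w, z, t}): φ is false.
  m (successors {u, v, x, y, z}): φ is false.
For instance, at v:
  At v: <>(q & []s) requires q & []s at some successor in {w, x, z, m}.
    At w: q & []s is false.
    At x: q & []s is false.
    At z: q & []s is false.
    At m: q & []s is false.
  So <>(q & []s) is false at v.
Satisfying worlds: none.

none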